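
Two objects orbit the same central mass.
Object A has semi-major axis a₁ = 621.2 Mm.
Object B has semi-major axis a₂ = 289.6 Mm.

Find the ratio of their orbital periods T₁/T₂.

Convert to SI: a₁ = 621.2 Mm = 6.212e+08 m; a₂ = 289.6 Mm = 2.896e+08 m.
From Kepler's third law, (T₁/T₂)² = (a₁/a₂)³, so T₁/T₂ = (a₁/a₂)^(3/2).
a₁/a₂ = 6.212e+08 / 2.896e+08 = 2.14503.
T₁/T₂ = (2.14503)^(3/2) ≈ 3.142.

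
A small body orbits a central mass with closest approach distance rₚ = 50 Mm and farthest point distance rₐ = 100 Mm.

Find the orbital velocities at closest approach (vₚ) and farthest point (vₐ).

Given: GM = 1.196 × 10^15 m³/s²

Convert to SI: rₚ = 50 Mm = 5e+07 m; rₐ = 100 Mm = 1e+08 m.
Use the vis-viva equation v² = GM(2/r − 1/a) with a = (rₚ + rₐ)/2 = (5e+07 + 1e+08)/2 = 7.5e+07 m.
vₚ = √(GM · (2/rₚ − 1/a)) = √(1.196e+15 · (2/5e+07 − 1/7.5e+07)) m/s ≈ 5647 m/s = 5.647 km/s.
vₐ = √(GM · (2/rₐ − 1/a)) = √(1.196e+15 · (2/1e+08 − 1/7.5e+07)) m/s ≈ 2824 m/s = 2.824 km/s.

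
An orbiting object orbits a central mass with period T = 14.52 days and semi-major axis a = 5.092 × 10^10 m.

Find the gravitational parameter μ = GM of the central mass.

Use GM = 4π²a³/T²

Convert to SI: T = 14.52 days = 1.25453e+06 s.
GM = 4π² · a³ / T².
GM = 4π² · (5.092e+10)³ / (1.25453e+06)² m³/s² ≈ 3.312e+21 m³/s² = 3.312 × 10^21 m³/s².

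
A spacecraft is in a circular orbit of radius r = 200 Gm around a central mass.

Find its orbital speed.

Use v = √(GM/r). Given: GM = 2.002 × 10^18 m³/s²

Convert to SI: r = 200 Gm = 2e+11 m.
For a circular orbit, gravity supplies the centripetal force, so v = √(GM / r).
v = √(2.002e+18 / 2e+11) m/s ≈ 3164 m/s = 3.164 km/s.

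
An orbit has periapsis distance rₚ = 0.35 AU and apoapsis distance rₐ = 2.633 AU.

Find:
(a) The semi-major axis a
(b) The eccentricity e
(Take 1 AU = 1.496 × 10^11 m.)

Convert to SI: rₚ = 0.35 AU = 5.236e+10 m; rₐ = 2.633 AU = 3.93897e+11 m.
(a) a = (rₚ + rₐ) / 2 = (5.236e+10 + 3.93897e+11) / 2 ≈ 2.231e+11 m = 1.492 AU.
(b) e = (rₐ − rₚ) / (rₐ + rₚ) = (3.93897e+11 − 5.236e+10) / (3.93897e+11 + 5.236e+10) ≈ 0.7653.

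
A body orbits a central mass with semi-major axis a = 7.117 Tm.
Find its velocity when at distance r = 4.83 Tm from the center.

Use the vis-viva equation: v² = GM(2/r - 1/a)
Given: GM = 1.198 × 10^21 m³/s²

Convert to SI: a = 7.117 Tm = 7.117e+12 m; r = 4.83 Tm = 4.83e+12 m.
Vis-viva: v = √(GM · (2/r − 1/a)).
2/r − 1/a = 2/4.83e+12 − 1/7.117e+12 = 2.7357e-13 m⁻¹.
v = √(1.198e+21 · 2.7357e-13) m/s ≈ 1.81e+04 m/s = 18.1 km/s.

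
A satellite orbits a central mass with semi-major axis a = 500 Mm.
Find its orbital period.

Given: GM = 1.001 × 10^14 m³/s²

Convert to SI: a = 500 Mm = 5e+08 m.
Kepler's third law: T = 2π √(a³ / GM).
Substituting a = 5e+08 m and GM = 1.001e+14 m³/s²:
T = 2π √((5e+08)³ / 1.001e+14) s
T ≈ 7.021e+06 s = 81.27 days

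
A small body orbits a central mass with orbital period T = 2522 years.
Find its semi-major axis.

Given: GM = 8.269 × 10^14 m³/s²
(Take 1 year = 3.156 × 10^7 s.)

Convert to SI: T = 2522 years = 7.95943e+10 s.
Invert Kepler's third law: a = (GM · T² / (4π²))^(1/3).
Substituting T = 7.95943e+10 s and GM = 8.269e+14 m³/s²:
a = (8.269e+14 · (7.95943e+10)² / (4π²))^(1/3) m
a ≈ 5.101e+11 m = 510.1 Gm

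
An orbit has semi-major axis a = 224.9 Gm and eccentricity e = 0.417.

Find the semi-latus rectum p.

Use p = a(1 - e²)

Convert to SI: a = 224.9 Gm = 2.249e+11 m.
p = a (1 − e²).
p = 2.249e+11 · (1 − (0.417)²) = 2.249e+11 · 0.826111 ≈ 1.858e+11 m = 185.8 Gm.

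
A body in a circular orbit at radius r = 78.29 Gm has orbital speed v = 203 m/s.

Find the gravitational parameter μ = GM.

Convert to SI: r = 78.29 Gm = 7.829e+10 m.
For a circular orbit v² = GM/r, so GM = v² · r.
GM = (203)² · 7.829e+10 m³/s² ≈ 3.226e+15 m³/s² = 3.226 × 10^15 m³/s².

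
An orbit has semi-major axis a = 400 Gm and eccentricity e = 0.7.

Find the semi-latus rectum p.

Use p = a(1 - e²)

Convert to SI: a = 400 Gm = 4e+11 m.
p = a (1 − e²).
p = 4e+11 · (1 − (0.7)²) = 4e+11 · 0.51 ≈ 2.04e+11 m = 204 Gm.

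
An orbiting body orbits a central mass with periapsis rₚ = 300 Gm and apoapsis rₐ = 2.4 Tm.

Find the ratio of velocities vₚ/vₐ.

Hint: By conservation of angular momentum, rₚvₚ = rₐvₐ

Convert to SI: rₚ = 300 Gm = 3e+11 m; rₐ = 2.4 Tm = 2.4e+12 m.
Conservation of angular momentum gives rₚvₚ = rₐvₐ, so vₚ/vₐ = rₐ/rₚ.
vₚ/vₐ = 2.4e+12 / 3e+11 ≈ 8.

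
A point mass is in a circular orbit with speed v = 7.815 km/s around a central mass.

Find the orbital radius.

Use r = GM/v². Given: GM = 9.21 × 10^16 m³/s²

Convert to SI: v = 7.815 km/s = 7815 m/s.
For a circular orbit, v² = GM / r, so r = GM / v².
r = 9.21e+16 / (7815)² m ≈ 1.508e+09 m = 1.508 Gm.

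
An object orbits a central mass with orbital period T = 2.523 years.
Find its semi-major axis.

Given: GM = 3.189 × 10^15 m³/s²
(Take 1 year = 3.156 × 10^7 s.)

Convert to SI: T = 2.523 years = 7.96259e+07 s.
Invert Kepler's third law: a = (GM · T² / (4π²))^(1/3).
Substituting T = 7.96259e+07 s and GM = 3.189e+15 m³/s²:
a = (3.189e+15 · (7.96259e+07)² / (4π²))^(1/3) m
a ≈ 8.001e+09 m = 8.001 Gm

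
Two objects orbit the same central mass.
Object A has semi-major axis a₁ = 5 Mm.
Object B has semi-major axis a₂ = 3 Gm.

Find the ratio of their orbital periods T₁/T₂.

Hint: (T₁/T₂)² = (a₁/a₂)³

Convert to SI: a₁ = 5 Mm = 5e+06 m; a₂ = 3 Gm = 3e+09 m.
From Kepler's third law, (T₁/T₂)² = (a₁/a₂)³, so T₁/T₂ = (a₁/a₂)^(3/2).
a₁/a₂ = 5e+06 / 3e+09 = 0.00166667.
T₁/T₂ = (0.00166667)^(3/2) ≈ 6.804e-05.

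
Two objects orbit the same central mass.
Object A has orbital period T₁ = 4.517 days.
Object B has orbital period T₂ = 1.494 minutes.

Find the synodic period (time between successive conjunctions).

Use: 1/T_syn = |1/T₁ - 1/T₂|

Convert to SI: T₁ = 4.517 days = 390269 s; T₂ = 1.494 minutes = 89.64 s.
T_syn = |T₁ · T₂ / (T₁ − T₂)|.
T_syn = |390269 · 89.64 / (390269 − 89.64)| s ≈ 89.66 s = 1.494 minutes.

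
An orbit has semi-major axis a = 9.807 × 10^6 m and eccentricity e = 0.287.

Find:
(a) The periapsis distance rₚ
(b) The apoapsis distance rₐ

(a) rₚ = a(1 − e) = 9.807e+06 · (1 − 0.287) = 9.807e+06 · 0.713 ≈ 6.992e+06 m = 6.992 × 10^6 m.
(b) rₐ = a(1 + e) = 9.807e+06 · (1 + 0.287) = 9.807e+06 · 1.287 ≈ 1.262e+07 m = 1.262 × 10^7 m.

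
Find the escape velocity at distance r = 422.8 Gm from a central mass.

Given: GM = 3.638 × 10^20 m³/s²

Convert to SI: r = 422.8 Gm = 4.228e+11 m.
Escape velocity comes from setting total energy to zero: ½v² − GM/r = 0 ⇒ v_esc = √(2GM / r).
v_esc = √(2 · 3.638e+20 / 4.228e+11) m/s ≈ 4.148e+04 m/s = 41.48 km/s.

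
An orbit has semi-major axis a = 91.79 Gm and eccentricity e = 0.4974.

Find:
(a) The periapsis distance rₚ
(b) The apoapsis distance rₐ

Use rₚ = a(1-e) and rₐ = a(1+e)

Convert to SI: a = 91.79 Gm = 9.179e+10 m.
(a) rₚ = a(1 − e) = 9.179e+10 · (1 − 0.4974) = 9.179e+10 · 0.5026 ≈ 4.613e+10 m = 46.13 Gm.
(b) rₐ = a(1 + e) = 9.179e+10 · (1 + 0.4974) = 9.179e+10 · 1.4974 ≈ 1.374e+11 m = 137.4 Gm.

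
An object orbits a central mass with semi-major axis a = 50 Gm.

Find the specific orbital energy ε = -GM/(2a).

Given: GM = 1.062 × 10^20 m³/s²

Convert to SI: a = 50 Gm = 5e+10 m.
ε = −GM / (2a).
ε = −1.062e+20 / (2 · 5e+10) J/kg ≈ -1.062e+09 J/kg = -1.062 GJ/kg.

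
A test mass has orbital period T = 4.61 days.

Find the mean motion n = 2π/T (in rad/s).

Convert to SI: T = 4.61 days = 398304 s.
n = 2π / T.
n = 2π / 398304 s ≈ 1.577e-05 rad/s.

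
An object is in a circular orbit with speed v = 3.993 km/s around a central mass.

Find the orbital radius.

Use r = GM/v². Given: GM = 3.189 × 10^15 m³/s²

Convert to SI: v = 3.993 km/s = 3993 m/s.
For a circular orbit, v² = GM / r, so r = GM / v².
r = 3.189e+15 / (3993)² m ≈ 2e+08 m = 200 Mm.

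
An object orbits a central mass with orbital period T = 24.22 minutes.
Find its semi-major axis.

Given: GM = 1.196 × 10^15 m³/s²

Convert to SI: T = 24.22 minutes = 1453.2 s.
Invert Kepler's third law: a = (GM · T² / (4π²))^(1/3).
Substituting T = 1453.2 s and GM = 1.196e+15 m³/s²:
a = (1.196e+15 · (1453.2)² / (4π²))^(1/3) m
a ≈ 4e+06 m = 4 Mm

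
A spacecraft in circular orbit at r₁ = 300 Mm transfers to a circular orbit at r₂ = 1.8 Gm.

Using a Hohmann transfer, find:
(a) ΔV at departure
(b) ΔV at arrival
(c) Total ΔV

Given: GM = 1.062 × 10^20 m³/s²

Convert to SI: r₁ = 300 Mm = 3e+08 m; r₂ = 1.8 Gm = 1.8e+09 m.
Transfer semi-major axis: a_t = (r₁ + r₂)/2 = (3e+08 + 1.8e+09)/2 = 1.05e+09 m.
Circular speeds: v₁ = √(GM/r₁) = 594979 m/s, v₂ = √(GM/r₂) = 242899 m/s.
Transfer speeds (vis-viva v² = GM(2/r − 1/a_t)): v₁ᵗ = 779010 m/s, v₂ᵗ = 129835 m/s.
(a) ΔV₁ = |v₁ᵗ − v₁| ≈ 1.84e+05 m/s = 184 km/s.
(b) ΔV₂ = |v₂ − v₂ᵗ| ≈ 1.131e+05 m/s = 113.1 km/s.
(c) ΔV_total = ΔV₁ + ΔV₂ ≈ 2.971e+05 m/s = 297.1 km/s.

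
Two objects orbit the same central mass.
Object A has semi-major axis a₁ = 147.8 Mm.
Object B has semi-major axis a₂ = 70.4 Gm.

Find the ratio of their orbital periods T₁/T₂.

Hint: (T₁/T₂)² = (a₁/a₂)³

Convert to SI: a₁ = 147.8 Mm = 1.478e+08 m; a₂ = 70.4 Gm = 7.04e+10 m.
From Kepler's third law, (T₁/T₂)² = (a₁/a₂)³, so T₁/T₂ = (a₁/a₂)^(3/2).
a₁/a₂ = 1.478e+08 / 7.04e+10 = 0.00209943.
T₁/T₂ = (0.00209943)^(3/2) ≈ 9.62e-05.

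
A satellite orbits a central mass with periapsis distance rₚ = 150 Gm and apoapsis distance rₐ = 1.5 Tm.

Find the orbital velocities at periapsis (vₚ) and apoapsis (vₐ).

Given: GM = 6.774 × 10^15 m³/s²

Convert to SI: rₚ = 150 Gm = 1.5e+11 m; rₐ = 1.5 Tm = 1.5e+12 m.
Use the vis-viva equation v² = GM(2/r − 1/a) with a = (rₚ + rₐ)/2 = (1.5e+11 + 1.5e+12)/2 = 8.25e+11 m.
vₚ = √(GM · (2/rₚ − 1/a)) = √(6.774e+15 · (2/1.5e+11 − 1/8.25e+11)) m/s ≈ 286.5 m/s = 286.5 m/s.
vₐ = √(GM · (2/rₐ − 1/a)) = √(6.774e+15 · (2/1.5e+12 − 1/8.25e+11)) m/s ≈ 28.65 m/s = 28.65 m/s.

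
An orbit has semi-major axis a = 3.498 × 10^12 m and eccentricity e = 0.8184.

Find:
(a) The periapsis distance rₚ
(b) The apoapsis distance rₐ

(a) rₚ = a(1 − e) = 3.498e+12 · (1 − 0.8184) = 3.498e+12 · 0.1816 ≈ 6.352e+11 m = 6.352 × 10^11 m.
(b) rₐ = a(1 + e) = 3.498e+12 · (1 + 0.8184) = 3.498e+12 · 1.8184 ≈ 6.361e+12 m = 6.361 × 10^12 m.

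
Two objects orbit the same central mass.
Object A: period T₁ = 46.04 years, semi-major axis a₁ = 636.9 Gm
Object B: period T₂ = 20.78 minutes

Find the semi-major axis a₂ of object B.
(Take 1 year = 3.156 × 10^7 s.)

Convert to SI: T₁ = 46.04 years = 1.45302e+09 s; a₁ = 636.9 Gm = 6.369e+11 m; T₂ = 20.78 minutes = 1246.8 s.
Kepler's third law: (T₁/T₂)² = (a₁/a₂)³ ⇒ a₂ = a₁ · (T₂/T₁)^(2/3).
T₂/T₁ = 1246.8 / 1.45302e+09 = 8.58073e-07.
a₂ = 6.369e+11 · (8.58073e-07)^(2/3) m ≈ 5.751e+07 m = 57.51 Mm.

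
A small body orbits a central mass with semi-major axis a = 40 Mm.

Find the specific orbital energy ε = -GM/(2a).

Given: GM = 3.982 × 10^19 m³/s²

Convert to SI: a = 40 Mm = 4e+07 m.
ε = −GM / (2a).
ε = −3.982e+19 / (2 · 4e+07) J/kg ≈ -4.978e+11 J/kg = -497.8 GJ/kg.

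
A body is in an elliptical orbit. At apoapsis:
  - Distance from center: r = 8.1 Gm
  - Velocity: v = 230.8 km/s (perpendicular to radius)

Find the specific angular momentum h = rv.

Convert to SI: r = 8.1 Gm = 8.1e+09 m; v = 230.8 km/s = 230800 m/s.
With v perpendicular to r, h = r · v.
h = 8.1e+09 · 230800 m²/s ≈ 1.869e+15 m²/s.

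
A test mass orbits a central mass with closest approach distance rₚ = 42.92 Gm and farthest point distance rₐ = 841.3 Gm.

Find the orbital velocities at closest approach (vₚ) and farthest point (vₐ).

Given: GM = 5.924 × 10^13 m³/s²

Convert to SI: rₚ = 42.92 Gm = 4.292e+10 m; rₐ = 841.3 Gm = 8.413e+11 m.
Use the vis-viva equation v² = GM(2/r − 1/a) with a = (rₚ + rₐ)/2 = (4.292e+10 + 8.413e+11)/2 = 4.4211e+11 m.
vₚ = √(GM · (2/rₚ − 1/a)) = √(5.924e+13 · (2/4.292e+10 − 1/4.4211e+11)) m/s ≈ 51.25 m/s = 51.25 m/s.
vₐ = √(GM · (2/rₐ − 1/a)) = √(5.924e+13 · (2/8.413e+11 − 1/4.4211e+11)) m/s ≈ 2.615 m/s = 2.615 m/s.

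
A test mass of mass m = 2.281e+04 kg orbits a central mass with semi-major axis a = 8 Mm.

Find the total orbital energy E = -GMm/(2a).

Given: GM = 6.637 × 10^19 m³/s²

Convert to SI: a = 8 Mm = 8e+06 m.
E = −GMm / (2a).
E = −6.637e+19 · 2.281e+04 / (2 · 8e+06) J ≈ -9.462e+16 J = -94.62 PJ.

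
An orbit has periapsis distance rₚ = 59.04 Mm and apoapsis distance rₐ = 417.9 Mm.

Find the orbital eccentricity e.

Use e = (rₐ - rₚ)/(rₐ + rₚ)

Convert to SI: rₚ = 59.04 Mm = 5.904e+07 m; rₐ = 417.9 Mm = 4.179e+08 m.
e = (rₐ − rₚ) / (rₐ + rₚ).
e = (4.179e+08 − 5.904e+07) / (4.179e+08 + 5.904e+07) = 3.5886e+08 / 4.7694e+08 ≈ 0.7524.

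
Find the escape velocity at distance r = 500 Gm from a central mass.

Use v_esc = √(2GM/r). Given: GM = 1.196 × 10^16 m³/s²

Convert to SI: r = 500 Gm = 5e+11 m.
Escape velocity comes from setting total energy to zero: ½v² − GM/r = 0 ⇒ v_esc = √(2GM / r).
v_esc = √(2 · 1.196e+16 / 5e+11) m/s ≈ 218.7 m/s = 218.7 m/s.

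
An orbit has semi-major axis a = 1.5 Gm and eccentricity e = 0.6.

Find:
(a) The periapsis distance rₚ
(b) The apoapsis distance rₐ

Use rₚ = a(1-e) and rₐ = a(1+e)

Convert to SI: a = 1.5 Gm = 1.5e+09 m.
(a) rₚ = a(1 − e) = 1.5e+09 · (1 − 0.6) = 1.5e+09 · 0.4 ≈ 6e+08 m = 600 Mm.
(b) rₐ = a(1 + e) = 1.5e+09 · (1 + 0.6) = 1.5e+09 · 1.6 ≈ 2.4e+09 m = 2.4 Gm.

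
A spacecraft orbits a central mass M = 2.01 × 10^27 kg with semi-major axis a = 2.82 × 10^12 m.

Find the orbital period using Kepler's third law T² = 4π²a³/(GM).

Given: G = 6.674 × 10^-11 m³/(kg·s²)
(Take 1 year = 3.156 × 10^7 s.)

GM = G · M = 6.674e-11 · 2.01e+27 = 1.34147e+17 m³/s².
Kepler's third law: T = 2π √(a³ / GM).
Substituting a = 2.82e+12 m and GM = 1.34147e+17 m³/s²:
T = 2π √((2.82e+12)³ / 1.34147e+17) s
T ≈ 8.124e+10 s = 2574 years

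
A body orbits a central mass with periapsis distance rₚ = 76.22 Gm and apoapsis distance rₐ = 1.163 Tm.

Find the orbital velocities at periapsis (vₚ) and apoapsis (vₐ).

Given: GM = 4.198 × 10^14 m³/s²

Convert to SI: rₚ = 76.22 Gm = 7.622e+10 m; rₐ = 1.163 Tm = 1.163e+12 m.
Use the vis-viva equation v² = GM(2/r − 1/a) with a = (rₚ + rₐ)/2 = (7.622e+10 + 1.163e+12)/2 = 6.1961e+11 m.
vₚ = √(GM · (2/rₚ − 1/a)) = √(4.198e+14 · (2/7.622e+10 − 1/6.1961e+11)) m/s ≈ 101.7 m/s = 101.7 m/s.
vₐ = √(GM · (2/rₐ − 1/a)) = √(4.198e+14 · (2/1.163e+12 − 1/6.1961e+11)) m/s ≈ 6.664 m/s = 6.664 m/s.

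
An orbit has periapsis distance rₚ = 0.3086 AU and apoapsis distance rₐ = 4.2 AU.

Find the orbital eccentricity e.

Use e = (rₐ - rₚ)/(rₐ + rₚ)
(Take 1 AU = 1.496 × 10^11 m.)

Convert to SI: rₚ = 0.3086 AU = 4.61666e+10 m; rₐ = 4.2 AU = 6.2832e+11 m.
e = (rₐ − rₚ) / (rₐ + rₚ).
e = (6.2832e+11 − 4.61666e+10) / (6.2832e+11 + 4.61666e+10) = 5.82153e+11 / 6.74487e+11 ≈ 0.8631.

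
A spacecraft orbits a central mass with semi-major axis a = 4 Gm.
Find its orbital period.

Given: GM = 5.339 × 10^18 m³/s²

Convert to SI: a = 4 Gm = 4e+09 m.
Kepler's third law: T = 2π √(a³ / GM).
Substituting a = 4e+09 m and GM = 5.339e+18 m³/s²:
T = 2π √((4e+09)³ / 5.339e+18) s
T ≈ 6.879e+05 s = 7.962 days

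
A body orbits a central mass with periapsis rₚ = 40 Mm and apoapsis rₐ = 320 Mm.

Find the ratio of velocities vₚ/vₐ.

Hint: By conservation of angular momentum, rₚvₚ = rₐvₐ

Convert to SI: rₚ = 40 Mm = 4e+07 m; rₐ = 320 Mm = 3.2e+08 m.
Conservation of angular momentum gives rₚvₚ = rₐvₐ, so vₚ/vₐ = rₐ/rₚ.
vₚ/vₐ = 3.2e+08 / 4e+07 ≈ 8.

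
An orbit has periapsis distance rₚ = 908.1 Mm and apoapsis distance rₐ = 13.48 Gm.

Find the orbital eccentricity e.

Convert to SI: rₚ = 908.1 Mm = 9.081e+08 m; rₐ = 13.48 Gm = 1.348e+10 m.
e = (rₐ − rₚ) / (rₐ + rₚ).
e = (1.348e+10 − 9.081e+08) / (1.348e+10 + 9.081e+08) = 1.25719e+10 / 1.43881e+10 ≈ 0.8738.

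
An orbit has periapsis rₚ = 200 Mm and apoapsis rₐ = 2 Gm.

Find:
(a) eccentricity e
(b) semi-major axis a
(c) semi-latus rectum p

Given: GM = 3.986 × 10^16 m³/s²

Convert to SI: rₚ = 200 Mm = 2e+08 m; rₐ = 2 Gm = 2e+09 m.
(a) e = (rₐ − rₚ)/(rₐ + rₚ) = (2e+09 − 2e+08)/(2e+09 + 2e+08) ≈ 0.8182
(b) a = (rₚ + rₐ)/2 = (2e+08 + 2e+09)/2 ≈ 1.1e+09 m
(c) From a = (rₚ + rₐ)/2 = 1.1e+09 m and e = (rₐ − rₚ)/(rₐ + rₚ) = 0.818182, p = a(1 − e²) = 1.1e+09 · (1 − (0.818182)²) ≈ 3.636e+08 m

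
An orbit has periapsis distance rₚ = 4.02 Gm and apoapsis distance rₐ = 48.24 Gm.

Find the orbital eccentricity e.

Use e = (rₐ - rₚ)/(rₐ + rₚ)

Convert to SI: rₚ = 4.02 Gm = 4.02e+09 m; rₐ = 48.24 Gm = 4.824e+10 m.
e = (rₐ − rₚ) / (rₐ + rₚ).
e = (4.824e+10 − 4.02e+09) / (4.824e+10 + 4.02e+09) = 4.422e+10 / 5.226e+10 ≈ 0.8462.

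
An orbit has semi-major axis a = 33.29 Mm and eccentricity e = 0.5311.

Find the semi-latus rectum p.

Convert to SI: a = 33.29 Mm = 3.329e+07 m.
p = a (1 − e²).
p = 3.329e+07 · (1 − (0.5311)²) = 3.329e+07 · 0.717933 ≈ 2.39e+07 m = 23.9 Mm.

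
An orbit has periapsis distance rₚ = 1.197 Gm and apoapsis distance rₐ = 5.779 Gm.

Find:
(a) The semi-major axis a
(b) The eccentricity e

Convert to SI: rₚ = 1.197 Gm = 1.197e+09 m; rₐ = 5.779 Gm = 5.779e+09 m.
(a) a = (rₚ + rₐ) / 2 = (1.197e+09 + 5.779e+09) / 2 ≈ 3.488e+09 m = 3.488 Gm.
(b) e = (rₐ − rₚ) / (rₐ + rₚ) = (5.779e+09 − 1.197e+09) / (5.779e+09 + 1.197e+09) ≈ 0.6568.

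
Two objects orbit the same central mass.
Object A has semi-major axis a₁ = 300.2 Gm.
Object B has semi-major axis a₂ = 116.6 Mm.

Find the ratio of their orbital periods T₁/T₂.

Convert to SI: a₁ = 300.2 Gm = 3.002e+11 m; a₂ = 116.6 Mm = 1.166e+08 m.
From Kepler's third law, (T₁/T₂)² = (a₁/a₂)³, so T₁/T₂ = (a₁/a₂)^(3/2).
a₁/a₂ = 3.002e+11 / 1.166e+08 = 2574.61.
T₁/T₂ = (2574.61)^(3/2) ≈ 1.306e+05.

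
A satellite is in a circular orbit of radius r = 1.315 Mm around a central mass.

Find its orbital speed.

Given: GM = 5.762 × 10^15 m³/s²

Convert to SI: r = 1.315 Mm = 1.315e+06 m.
For a circular orbit, gravity supplies the centripetal force, so v = √(GM / r).
v = √(5.762e+15 / 1.315e+06) m/s ≈ 6.619e+04 m/s = 66.19 km/s.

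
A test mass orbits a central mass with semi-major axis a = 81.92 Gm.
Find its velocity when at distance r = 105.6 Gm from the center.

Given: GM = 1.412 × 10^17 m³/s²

Convert to SI: a = 81.92 Gm = 8.192e+10 m; r = 105.6 Gm = 1.056e+11 m.
Vis-viva: v = √(GM · (2/r − 1/a)).
2/r − 1/a = 2/1.056e+11 − 1/8.192e+10 = 6.73236e-12 m⁻¹.
v = √(1.412e+17 · 6.73236e-12) m/s ≈ 975 m/s = 975 m/s.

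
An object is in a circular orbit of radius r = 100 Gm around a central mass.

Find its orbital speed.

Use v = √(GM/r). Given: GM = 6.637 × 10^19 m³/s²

Convert to SI: r = 100 Gm = 1e+11 m.
For a circular orbit, gravity supplies the centripetal force, so v = √(GM / r).
v = √(6.637e+19 / 1e+11) m/s ≈ 2.576e+04 m/s = 25.76 km/s.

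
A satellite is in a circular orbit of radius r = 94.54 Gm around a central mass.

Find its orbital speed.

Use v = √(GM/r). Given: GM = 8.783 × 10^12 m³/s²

Convert to SI: r = 94.54 Gm = 9.454e+10 m.
For a circular orbit, gravity supplies the centripetal force, so v = √(GM / r).
v = √(8.783e+12 / 9.454e+10) m/s ≈ 9.639 m/s = 9.639 m/s.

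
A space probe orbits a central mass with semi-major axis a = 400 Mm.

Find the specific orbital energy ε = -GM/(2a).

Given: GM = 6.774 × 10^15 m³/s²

Convert to SI: a = 400 Mm = 4e+08 m.
ε = −GM / (2a).
ε = −6.774e+15 / (2 · 4e+08) J/kg ≈ -8.468e+06 J/kg = -8.467 MJ/kg.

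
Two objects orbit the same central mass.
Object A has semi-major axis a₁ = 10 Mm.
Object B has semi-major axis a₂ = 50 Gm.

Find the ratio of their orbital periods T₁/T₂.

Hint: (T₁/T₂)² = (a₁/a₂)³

Convert to SI: a₁ = 10 Mm = 1e+07 m; a₂ = 50 Gm = 5e+10 m.
From Kepler's third law, (T₁/T₂)² = (a₁/a₂)³, so T₁/T₂ = (a₁/a₂)^(3/2).
a₁/a₂ = 1e+07 / 5e+10 = 0.0002.
T₁/T₂ = (0.0002)^(3/2) ≈ 2.828e-06.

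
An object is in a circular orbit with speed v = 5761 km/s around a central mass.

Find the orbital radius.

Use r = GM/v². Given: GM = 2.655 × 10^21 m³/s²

Convert to SI: v = 5761 km/s = 5.761e+06 m/s.
For a circular orbit, v² = GM / r, so r = GM / v².
r = 2.655e+21 / (5.761e+06)² m ≈ 8e+07 m = 80 Mm.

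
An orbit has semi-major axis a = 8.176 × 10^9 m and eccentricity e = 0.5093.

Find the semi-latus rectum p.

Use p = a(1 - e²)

p = a (1 − e²).
p = 8.176e+09 · (1 − (0.5093)²) = 8.176e+09 · 0.740614 ≈ 6.055e+09 m = 6.055 × 10^9 m.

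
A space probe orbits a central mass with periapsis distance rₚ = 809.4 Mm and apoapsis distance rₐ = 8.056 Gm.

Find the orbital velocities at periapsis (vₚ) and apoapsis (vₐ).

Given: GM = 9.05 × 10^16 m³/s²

Convert to SI: rₚ = 809.4 Mm = 8.094e+08 m; rₐ = 8.056 Gm = 8.056e+09 m.
Use the vis-viva equation v² = GM(2/r − 1/a) with a = (rₚ + rₐ)/2 = (8.094e+08 + 8.056e+09)/2 = 4.4327e+09 m.
vₚ = √(GM · (2/rₚ − 1/a)) = √(9.05e+16 · (2/8.094e+08 − 1/4.4327e+09)) m/s ≈ 1.426e+04 m/s = 14.26 km/s.
vₐ = √(GM · (2/rₐ − 1/a)) = √(9.05e+16 · (2/8.056e+09 − 1/4.4327e+09)) m/s ≈ 1432 m/s = 1.432 km/s.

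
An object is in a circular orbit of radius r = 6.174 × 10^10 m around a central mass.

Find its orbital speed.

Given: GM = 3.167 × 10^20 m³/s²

For a circular orbit, gravity supplies the centripetal force, so v = √(GM / r).
v = √(3.167e+20 / 6.174e+10) m/s ≈ 7.162e+04 m/s = 71.62 km/s.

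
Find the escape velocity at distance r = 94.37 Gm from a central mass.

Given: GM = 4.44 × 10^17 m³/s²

Convert to SI: r = 94.37 Gm = 9.437e+10 m.
Escape velocity comes from setting total energy to zero: ½v² − GM/r = 0 ⇒ v_esc = √(2GM / r).
v_esc = √(2 · 4.44e+17 / 9.437e+10) m/s ≈ 3068 m/s = 3.068 km/s.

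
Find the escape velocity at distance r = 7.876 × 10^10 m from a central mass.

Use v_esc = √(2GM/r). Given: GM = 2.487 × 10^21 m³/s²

Escape velocity comes from setting total energy to zero: ½v² − GM/r = 0 ⇒ v_esc = √(2GM / r).
v_esc = √(2 · 2.487e+21 / 7.876e+10) m/s ≈ 2.513e+05 m/s = 251.3 km/s.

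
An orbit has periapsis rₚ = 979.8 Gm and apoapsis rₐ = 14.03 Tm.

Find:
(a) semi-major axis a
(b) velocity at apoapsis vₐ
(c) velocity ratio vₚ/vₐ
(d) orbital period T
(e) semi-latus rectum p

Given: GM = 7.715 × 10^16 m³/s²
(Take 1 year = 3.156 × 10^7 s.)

Convert to SI: rₚ = 979.8 Gm = 9.798e+11 m; rₐ = 14.03 Tm = 1.403e+13 m.
(a) a = (rₚ + rₐ)/2 = (9.798e+11 + 1.403e+13)/2 ≈ 7.505e+12 m
(b) With a = (rₚ + rₐ)/2 = 7.5049e+12 m, vₐ = √(GM (2/rₐ − 1/a)) = √(7.715e+16 · (2/1.403e+13 − 1/7.5049e+12)) m/s ≈ 26.79 m/s
(c) Conservation of angular momentum (rₚvₚ = rₐvₐ) gives vₚ/vₐ = rₐ/rₚ = 1.403e+13/9.798e+11 ≈ 14.32
(d) With a = (rₚ + rₐ)/2 = 7.5049e+12 m, T = 2π √(a³/GM) = 2π √((7.5049e+12)³/7.715e+16) s ≈ 4.651e+11 s
(e) From a = (rₚ + rₐ)/2 = 7.5049e+12 m and e = (rₐ − rₚ)/(rₐ + rₚ) = 0.869445, p = a(1 − e²) = 7.5049e+12 · (1 − (0.869445)²) ≈ 1.832e+12 m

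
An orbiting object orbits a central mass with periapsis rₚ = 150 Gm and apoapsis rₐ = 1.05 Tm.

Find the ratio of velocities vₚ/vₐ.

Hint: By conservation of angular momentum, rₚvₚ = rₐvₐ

Convert to SI: rₚ = 150 Gm = 1.5e+11 m; rₐ = 1.05 Tm = 1.05e+12 m.
Conservation of angular momentum gives rₚvₚ = rₐvₐ, so vₚ/vₐ = rₐ/rₚ.
vₚ/vₐ = 1.05e+12 / 1.5e+11 ≈ 7.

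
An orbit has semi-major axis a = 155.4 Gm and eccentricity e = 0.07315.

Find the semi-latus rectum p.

Convert to SI: a = 155.4 Gm = 1.554e+11 m.
p = a (1 − e²).
p = 1.554e+11 · (1 − (0.07315)²) = 1.554e+11 · 0.994649 ≈ 1.546e+11 m = 154.6 Gm.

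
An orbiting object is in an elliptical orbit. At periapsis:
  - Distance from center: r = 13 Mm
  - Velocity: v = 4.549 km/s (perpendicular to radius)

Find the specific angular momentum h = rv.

Convert to SI: r = 13 Mm = 1.3e+07 m; v = 4.549 km/s = 4549 m/s.
With v perpendicular to r, h = r · v.
h = 1.3e+07 · 4549 m²/s ≈ 5.914e+10 m²/s.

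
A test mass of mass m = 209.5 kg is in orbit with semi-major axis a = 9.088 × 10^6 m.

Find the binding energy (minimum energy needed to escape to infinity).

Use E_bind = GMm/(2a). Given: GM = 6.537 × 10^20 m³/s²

Total orbital energy is E = −GMm/(2a); binding energy is E_bind = −E = GMm/(2a).
E_bind = 6.537e+20 · 209.5 / (2 · 9.088e+06) J ≈ 7.535e+15 J = 7.535 PJ.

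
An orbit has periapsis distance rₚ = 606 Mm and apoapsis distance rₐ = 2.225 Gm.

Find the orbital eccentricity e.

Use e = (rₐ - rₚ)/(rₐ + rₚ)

Convert to SI: rₚ = 606 Mm = 6.06e+08 m; rₐ = 2.225 Gm = 2.225e+09 m.
e = (rₐ − rₚ) / (rₐ + rₚ).
e = (2.225e+09 − 6.06e+08) / (2.225e+09 + 6.06e+08) = 1.619e+09 / 2.831e+09 ≈ 0.5719.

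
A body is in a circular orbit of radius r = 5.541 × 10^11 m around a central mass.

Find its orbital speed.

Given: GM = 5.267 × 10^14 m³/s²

For a circular orbit, gravity supplies the centripetal force, so v = √(GM / r).
v = √(5.267e+14 / 5.541e+11) m/s ≈ 30.83 m/s = 30.83 m/s.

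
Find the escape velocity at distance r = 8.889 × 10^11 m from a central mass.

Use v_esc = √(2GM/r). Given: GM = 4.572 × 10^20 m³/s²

Escape velocity comes from setting total energy to zero: ½v² − GM/r = 0 ⇒ v_esc = √(2GM / r).
v_esc = √(2 · 4.572e+20 / 8.889e+11) m/s ≈ 3.207e+04 m/s = 32.07 km/s.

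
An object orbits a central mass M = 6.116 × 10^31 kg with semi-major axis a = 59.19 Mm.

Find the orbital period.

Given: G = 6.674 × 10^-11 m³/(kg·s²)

Convert to SI: a = 59.19 Mm = 5.919e+07 m.
GM = G · M = 6.674e-11 · 6.116e+31 = 4.08182e+21 m³/s².
Kepler's third law: T = 2π √(a³ / GM).
Substituting a = 5.919e+07 m and GM = 4.08182e+21 m³/s²:
T = 2π √((5.919e+07)³ / 4.08182e+21) s
T ≈ 44.78 s = 44.78 seconds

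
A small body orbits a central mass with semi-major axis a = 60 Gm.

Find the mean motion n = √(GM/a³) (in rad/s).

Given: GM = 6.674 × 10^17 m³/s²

Convert to SI: a = 60 Gm = 6e+10 m.
n = √(GM / a³).
n = √(6.674e+17 / (6e+10)³) rad/s ≈ 5.559e-08 rad/s.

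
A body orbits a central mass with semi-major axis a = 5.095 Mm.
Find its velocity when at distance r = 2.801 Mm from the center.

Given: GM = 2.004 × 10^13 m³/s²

Convert to SI: a = 5.095 Mm = 5.095e+06 m; r = 2.801 Mm = 2.801e+06 m.
Vis-viva: v = √(GM · (2/r − 1/a)).
2/r − 1/a = 2/2.801e+06 − 1/5.095e+06 = 5.1776e-07 m⁻¹.
v = √(2.004e+13 · 5.1776e-07) m/s ≈ 3221 m/s = 3.221 km/s.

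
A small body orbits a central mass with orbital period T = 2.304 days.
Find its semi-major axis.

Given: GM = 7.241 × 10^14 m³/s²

Convert to SI: T = 2.304 days = 199066 s.
Invert Kepler's third law: a = (GM · T² / (4π²))^(1/3).
Substituting T = 199066 s and GM = 7.241e+14 m³/s²:
a = (7.241e+14 · (199066)² / (4π²))^(1/3) m
a ≈ 8.991e+07 m = 89.91 Mm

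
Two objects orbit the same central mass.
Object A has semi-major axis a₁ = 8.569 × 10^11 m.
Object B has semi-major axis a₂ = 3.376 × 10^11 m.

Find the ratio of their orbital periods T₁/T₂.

From Kepler's third law, (T₁/T₂)² = (a₁/a₂)³, so T₁/T₂ = (a₁/a₂)^(3/2).
a₁/a₂ = 8.569e+11 / 3.376e+11 = 2.53821.
T₁/T₂ = (2.53821)^(3/2) ≈ 4.044.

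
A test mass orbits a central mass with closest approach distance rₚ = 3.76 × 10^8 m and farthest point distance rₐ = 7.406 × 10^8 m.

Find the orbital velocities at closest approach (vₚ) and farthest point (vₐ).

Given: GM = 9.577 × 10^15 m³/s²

Use the vis-viva equation v² = GM(2/r − 1/a) with a = (rₚ + rₐ)/2 = (3.76e+08 + 7.406e+08)/2 = 5.583e+08 m.
vₚ = √(GM · (2/rₚ − 1/a)) = √(9.577e+15 · (2/3.76e+08 − 1/5.583e+08)) m/s ≈ 5813 m/s = 5.813 km/s.
vₐ = √(GM · (2/rₐ − 1/a)) = √(9.577e+15 · (2/7.406e+08 − 1/5.583e+08)) m/s ≈ 2951 m/s = 2.951 km/s.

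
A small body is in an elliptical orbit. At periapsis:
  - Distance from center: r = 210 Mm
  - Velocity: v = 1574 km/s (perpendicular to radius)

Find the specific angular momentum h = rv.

Convert to SI: r = 210 Mm = 2.1e+08 m; v = 1574 km/s = 1.574e+06 m/s.
With v perpendicular to r, h = r · v.
h = 2.1e+08 · 1.574e+06 m²/s ≈ 3.305e+14 m²/s.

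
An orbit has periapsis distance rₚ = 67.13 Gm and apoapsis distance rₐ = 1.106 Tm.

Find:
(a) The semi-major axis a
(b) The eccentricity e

Convert to SI: rₚ = 67.13 Gm = 6.713e+10 m; rₐ = 1.106 Tm = 1.106e+12 m.
(a) a = (rₚ + rₐ) / 2 = (6.713e+10 + 1.106e+12) / 2 ≈ 5.866e+11 m = 586.6 Gm.
(b) e = (rₐ − rₚ) / (rₐ + rₚ) = (1.106e+12 − 6.713e+10) / (1.106e+12 + 6.713e+10) ≈ 0.8856.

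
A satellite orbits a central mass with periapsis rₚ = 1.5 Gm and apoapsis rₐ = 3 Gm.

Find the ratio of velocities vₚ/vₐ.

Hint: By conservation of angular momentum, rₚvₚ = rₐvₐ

Convert to SI: rₚ = 1.5 Gm = 1.5e+09 m; rₐ = 3 Gm = 3e+09 m.
Conservation of angular momentum gives rₚvₚ = rₐvₐ, so vₚ/vₐ = rₐ/rₚ.
vₚ/vₐ = 3e+09 / 1.5e+09 ≈ 2.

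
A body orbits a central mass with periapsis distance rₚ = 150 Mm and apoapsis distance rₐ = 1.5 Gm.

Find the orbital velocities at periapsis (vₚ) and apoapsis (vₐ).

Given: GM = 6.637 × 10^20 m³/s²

Convert to SI: rₚ = 150 Mm = 1.5e+08 m; rₐ = 1.5 Gm = 1.5e+09 m.
Use the vis-viva equation v² = GM(2/r − 1/a) with a = (rₚ + rₐ)/2 = (1.5e+08 + 1.5e+09)/2 = 8.25e+08 m.
vₚ = √(GM · (2/rₚ − 1/a)) = √(6.637e+20 · (2/1.5e+08 − 1/8.25e+08)) m/s ≈ 2.836e+06 m/s = 2836 km/s.
vₐ = √(GM · (2/rₐ − 1/a)) = √(6.637e+20 · (2/1.5e+09 − 1/8.25e+08)) m/s ≈ 2.836e+05 m/s = 283.6 km/s.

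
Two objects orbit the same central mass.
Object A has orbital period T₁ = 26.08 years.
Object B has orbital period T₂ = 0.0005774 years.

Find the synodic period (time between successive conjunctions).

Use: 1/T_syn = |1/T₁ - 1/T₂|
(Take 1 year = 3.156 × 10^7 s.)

Convert to SI: T₁ = 26.08 years = 8.23085e+08 s; T₂ = 0.0005774 years = 18222.7 s.
T_syn = |T₁ · T₂ / (T₁ − T₂)|.
T_syn = |8.23085e+08 · 18222.7 / (8.23085e+08 − 18222.7)| s ≈ 1.822e+04 s = 0.0005774 years.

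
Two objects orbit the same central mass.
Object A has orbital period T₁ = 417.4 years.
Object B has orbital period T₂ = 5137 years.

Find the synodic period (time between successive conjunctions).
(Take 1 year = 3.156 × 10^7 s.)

Convert to SI: T₁ = 417.4 years = 1.31731e+10 s; T₂ = 5137 years = 1.62124e+11 s.
T_syn = |T₁ · T₂ / (T₁ − T₂)|.
T_syn = |1.31731e+10 · 1.62124e+11 / (1.31731e+10 − 1.62124e+11)| s ≈ 1.434e+10 s = 454.3 years.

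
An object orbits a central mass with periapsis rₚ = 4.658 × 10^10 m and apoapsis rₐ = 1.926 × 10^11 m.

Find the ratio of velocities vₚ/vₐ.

Conservation of angular momentum gives rₚvₚ = rₐvₐ, so vₚ/vₐ = rₐ/rₚ.
vₚ/vₐ = 1.926e+11 / 4.658e+10 ≈ 4.135.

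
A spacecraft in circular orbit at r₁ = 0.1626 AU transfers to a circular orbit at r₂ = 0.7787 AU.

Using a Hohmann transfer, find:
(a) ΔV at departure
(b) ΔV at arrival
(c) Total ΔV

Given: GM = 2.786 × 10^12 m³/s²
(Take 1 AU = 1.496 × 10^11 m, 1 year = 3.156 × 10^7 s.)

Convert to SI: r₁ = 0.1626 AU = 2.4325e+10 m; r₂ = 0.7787 AU = 1.16494e+11 m.
Transfer semi-major axis: a_t = (r₁ + r₂)/2 = (2.4325e+10 + 1.16494e+11)/2 = 7.04092e+10 m.
Circular speeds: v₁ = √(GM/r₁) = 10.702 m/s, v₂ = √(GM/r₂) = 4.89035 m/s.
Transfer speeds (vis-viva v² = GM(2/r − 1/a_t)): v₁ᵗ = 13.7658 m/s, v₂ᵗ = 2.87442 m/s.
(a) ΔV₁ = |v₁ᵗ − v₁| ≈ 3.064 m/s = 0.0006463 AU/year.
(b) ΔV₂ = |v₂ − v₂ᵗ| ≈ 2.016 m/s = 0.0004253 AU/year.
(c) ΔV_total = ΔV₁ + ΔV₂ ≈ 5.08 m/s = 0.001072 AU/year.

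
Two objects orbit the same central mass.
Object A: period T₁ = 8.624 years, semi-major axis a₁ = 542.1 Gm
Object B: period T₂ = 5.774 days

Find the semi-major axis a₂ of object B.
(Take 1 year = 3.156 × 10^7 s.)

Convert to SI: T₁ = 8.624 years = 2.72173e+08 s; a₁ = 542.1 Gm = 5.421e+11 m; T₂ = 5.774 days = 498874 s.
Kepler's third law: (T₁/T₂)² = (a₁/a₂)³ ⇒ a₂ = a₁ · (T₂/T₁)^(2/3).
T₂/T₁ = 498874 / 2.72173e+08 = 0.00183293.
a₂ = 5.421e+11 · (0.00183293)^(2/3) m ≈ 8.119e+09 m = 8.119 Gm.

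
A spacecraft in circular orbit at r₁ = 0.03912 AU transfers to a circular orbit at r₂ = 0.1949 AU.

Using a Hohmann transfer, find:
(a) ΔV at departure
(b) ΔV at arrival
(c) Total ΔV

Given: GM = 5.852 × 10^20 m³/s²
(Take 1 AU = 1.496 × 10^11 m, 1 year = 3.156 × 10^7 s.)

Convert to SI: r₁ = 0.03912 AU = 5.85235e+09 m; r₂ = 0.1949 AU = 2.9157e+10 m.
Transfer semi-major axis: a_t = (r₁ + r₂)/2 = (5.85235e+09 + 2.9157e+10)/2 = 1.75047e+10 m.
Circular speeds: v₁ = √(GM/r₁) = 316218 m/s, v₂ = √(GM/r₂) = 141671 m/s.
Transfer speeds (vis-viva v² = GM(2/r − 1/a_t)): v₁ᵗ = 408114 m/s, v₂ᵗ = 81915.9 m/s.
(a) ΔV₁ = |v₁ᵗ − v₁| ≈ 9.19e+04 m/s = 19.39 AU/year.
(b) ΔV₂ = |v₂ − v₂ᵗ| ≈ 5.975e+04 m/s = 12.61 AU/year.
(c) ΔV_total = ΔV₁ + ΔV₂ ≈ 1.517e+05 m/s = 31.99 AU/year.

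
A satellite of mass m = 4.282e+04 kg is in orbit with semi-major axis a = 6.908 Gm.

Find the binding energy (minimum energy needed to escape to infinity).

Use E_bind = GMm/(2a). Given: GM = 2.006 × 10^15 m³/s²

Convert to SI: a = 6.908 Gm = 6.908e+09 m.
Total orbital energy is E = −GMm/(2a); binding energy is E_bind = −E = GMm/(2a).
E_bind = 2.006e+15 · 4.282e+04 / (2 · 6.908e+09) J ≈ 6.217e+09 J = 6.217 GJ.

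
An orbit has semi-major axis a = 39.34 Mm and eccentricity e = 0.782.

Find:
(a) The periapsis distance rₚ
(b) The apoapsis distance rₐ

Convert to SI: a = 39.34 Mm = 3.934e+07 m.
(a) rₚ = a(1 − e) = 3.934e+07 · (1 − 0.782) = 3.934e+07 · 0.218 ≈ 8.576e+06 m = 8.576 Mm.
(b) rₐ = a(1 + e) = 3.934e+07 · (1 + 0.782) = 3.934e+07 · 1.782 ≈ 7.01e+07 m = 70.1 Mm.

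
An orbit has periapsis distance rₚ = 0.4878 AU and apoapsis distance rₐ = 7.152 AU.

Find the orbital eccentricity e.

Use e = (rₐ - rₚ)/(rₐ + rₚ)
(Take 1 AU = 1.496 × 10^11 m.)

Convert to SI: rₚ = 0.4878 AU = 7.29749e+10 m; rₐ = 7.152 AU = 1.06994e+12 m.
e = (rₐ − rₚ) / (rₐ + rₚ).
e = (1.06994e+12 − 7.29749e+10) / (1.06994e+12 + 7.29749e+10) = 9.96964e+11 / 1.14291e+12 ≈ 0.8723.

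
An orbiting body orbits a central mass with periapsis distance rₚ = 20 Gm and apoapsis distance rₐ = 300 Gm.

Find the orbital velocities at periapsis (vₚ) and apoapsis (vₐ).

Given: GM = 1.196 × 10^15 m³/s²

Convert to SI: rₚ = 20 Gm = 2e+10 m; rₐ = 300 Gm = 3e+11 m.
Use the vis-viva equation v² = GM(2/r − 1/a) with a = (rₚ + rₐ)/2 = (2e+10 + 3e+11)/2 = 1.6e+11 m.
vₚ = √(GM · (2/rₚ − 1/a)) = √(1.196e+15 · (2/2e+10 − 1/1.6e+11)) m/s ≈ 334.9 m/s = 334.9 m/s.
vₐ = √(GM · (2/rₐ − 1/a)) = √(1.196e+15 · (2/3e+11 − 1/1.6e+11)) m/s ≈ 22.32 m/s = 22.32 m/s.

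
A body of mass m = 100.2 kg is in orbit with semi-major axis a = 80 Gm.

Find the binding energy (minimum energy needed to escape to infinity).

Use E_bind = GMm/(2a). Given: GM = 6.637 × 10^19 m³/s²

Convert to SI: a = 80 Gm = 8e+10 m.
Total orbital energy is E = −GMm/(2a); binding energy is E_bind = −E = GMm/(2a).
E_bind = 6.637e+19 · 100.2 / (2 · 8e+10) J ≈ 4.156e+10 J = 41.56 GJ.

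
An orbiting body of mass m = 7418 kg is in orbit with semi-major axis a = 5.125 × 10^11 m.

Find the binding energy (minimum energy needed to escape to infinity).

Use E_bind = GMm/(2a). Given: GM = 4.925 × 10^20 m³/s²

Total orbital energy is E = −GMm/(2a); binding energy is E_bind = −E = GMm/(2a).
E_bind = 4.925e+20 · 7418 / (2 · 5.125e+11) J ≈ 3.564e+12 J = 3.564 TJ.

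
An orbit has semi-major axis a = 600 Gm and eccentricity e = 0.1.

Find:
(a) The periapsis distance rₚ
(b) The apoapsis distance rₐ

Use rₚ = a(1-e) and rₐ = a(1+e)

Convert to SI: a = 600 Gm = 6e+11 m.
(a) rₚ = a(1 − e) = 6e+11 · (1 − 0.1) = 6e+11 · 0.9 ≈ 5.4e+11 m = 540 Gm.
(b) rₐ = a(1 + e) = 6e+11 · (1 + 0.1) = 6e+11 · 1.1 ≈ 6.6e+11 m = 660 Gm.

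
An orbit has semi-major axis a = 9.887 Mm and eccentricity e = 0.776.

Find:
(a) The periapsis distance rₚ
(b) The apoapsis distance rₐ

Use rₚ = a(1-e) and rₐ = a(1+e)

Convert to SI: a = 9.887 Mm = 9.887e+06 m.
(a) rₚ = a(1 − e) = 9.887e+06 · (1 − 0.776) = 9.887e+06 · 0.224 ≈ 2.215e+06 m = 2.215 Mm.
(b) rₐ = a(1 + e) = 9.887e+06 · (1 + 0.776) = 9.887e+06 · 1.776 ≈ 1.756e+07 m = 17.56 Mm.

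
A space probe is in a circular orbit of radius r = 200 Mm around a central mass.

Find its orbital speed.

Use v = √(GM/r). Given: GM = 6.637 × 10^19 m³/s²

Convert to SI: r = 200 Mm = 2e+08 m.
For a circular orbit, gravity supplies the centripetal force, so v = √(GM / r).
v = √(6.637e+19 / 2e+08) m/s ≈ 5.761e+05 m/s = 576.1 km/s.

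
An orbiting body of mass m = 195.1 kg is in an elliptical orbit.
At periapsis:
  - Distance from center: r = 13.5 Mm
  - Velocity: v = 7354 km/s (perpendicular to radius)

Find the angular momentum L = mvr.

Convert to SI: r = 13.5 Mm = 1.35e+07 m; v = 7354 km/s = 7.354e+06 m/s.
Since v is perpendicular to r, L = m · v · r.
L = 195.1 · 7.354e+06 · 1.35e+07 kg·m²/s ≈ 1.937e+16 kg·m²/s.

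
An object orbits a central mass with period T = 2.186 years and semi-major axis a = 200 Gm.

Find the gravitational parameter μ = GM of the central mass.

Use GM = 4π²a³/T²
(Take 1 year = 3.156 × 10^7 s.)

Convert to SI: T = 2.186 years = 6.89902e+07 s; a = 200 Gm = 2e+11 m.
GM = 4π² · a³ / T².
GM = 4π² · (2e+11)³ / (6.89902e+07)² m³/s² ≈ 6.636e+19 m³/s² = 6.636 × 10^19 m³/s².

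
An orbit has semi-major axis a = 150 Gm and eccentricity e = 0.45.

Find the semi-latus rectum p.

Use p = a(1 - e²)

Convert to SI: a = 150 Gm = 1.5e+11 m.
p = a (1 − e²).
p = 1.5e+11 · (1 − (0.45)²) = 1.5e+11 · 0.7975 ≈ 1.196e+11 m = 119.6 Gm.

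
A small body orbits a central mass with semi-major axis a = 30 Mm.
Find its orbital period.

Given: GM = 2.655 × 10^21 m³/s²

Convert to SI: a = 30 Mm = 3e+07 m.
Kepler's third law: T = 2π √(a³ / GM).
Substituting a = 3e+07 m and GM = 2.655e+21 m³/s²:
T = 2π √((3e+07)³ / 2.655e+21) s
T ≈ 20.04 s = 20.04 seconds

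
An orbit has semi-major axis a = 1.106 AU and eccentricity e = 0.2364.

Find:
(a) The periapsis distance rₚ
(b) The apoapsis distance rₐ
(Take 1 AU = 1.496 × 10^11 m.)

Convert to SI: a = 1.106 AU = 1.65458e+11 m.
(a) rₚ = a(1 − e) = 1.65458e+11 · (1 − 0.2364) = 1.65458e+11 · 0.7636 ≈ 1.263e+11 m = 0.8445 AU.
(b) rₐ = a(1 + e) = 1.65458e+11 · (1 + 0.2364) = 1.65458e+11 · 1.2364 ≈ 2.046e+11 m = 1.367 AU.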